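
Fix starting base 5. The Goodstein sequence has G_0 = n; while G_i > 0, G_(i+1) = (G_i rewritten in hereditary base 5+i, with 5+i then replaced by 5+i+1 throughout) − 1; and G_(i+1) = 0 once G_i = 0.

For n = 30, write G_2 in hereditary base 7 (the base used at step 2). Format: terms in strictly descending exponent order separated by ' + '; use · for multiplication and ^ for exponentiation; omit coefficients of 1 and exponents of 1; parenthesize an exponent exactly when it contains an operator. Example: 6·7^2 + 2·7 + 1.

[0] 30 ≡ 5^2 + 5 (base 5). Lift 6: 42. −1: 41.
[1] 41 ≡ 6^2 + 5 (base 6). Lift 7: 54. −1: 53.
[2] 53 ≡ 7^2 + 4 (base 7). Lift 8: 68. −1: 67.

7^2 + 4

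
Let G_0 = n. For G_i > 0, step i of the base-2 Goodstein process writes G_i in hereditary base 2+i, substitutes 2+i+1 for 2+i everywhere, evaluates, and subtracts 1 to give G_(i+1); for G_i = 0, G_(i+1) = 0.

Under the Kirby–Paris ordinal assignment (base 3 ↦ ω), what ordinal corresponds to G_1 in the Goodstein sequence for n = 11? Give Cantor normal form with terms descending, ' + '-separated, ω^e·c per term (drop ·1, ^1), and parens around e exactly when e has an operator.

ω^(ω + 1) + ω

G_0=11  [base 2] 2^(2 + 1) + 2 + 1  →[2↦3]→  3^(3 + 1) + 3 + 1 = 85  −1 ⇒ G_1=84
G_1=84  [base 3] 3^(3 + 1) + 3  →[3↦4]→  4^(4 + 1) + 4 = 1028  −1 ⇒ G_2=1027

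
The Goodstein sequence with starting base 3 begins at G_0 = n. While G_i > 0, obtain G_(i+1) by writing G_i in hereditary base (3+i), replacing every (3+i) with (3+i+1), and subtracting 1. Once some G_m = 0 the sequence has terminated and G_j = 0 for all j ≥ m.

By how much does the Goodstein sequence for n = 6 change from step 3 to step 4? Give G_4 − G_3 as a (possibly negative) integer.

G_0=6  [base 3] 2·3  →[3↦4]→  2·4 = 8  −1 ⇒ G_1=7
G_1=7  [base 4] 4 + 3  →[4↦5]→  5 + 3 = 8  −1 ⇒ G_2=7
G_2=7  [base 5] 5 + 2  →[5↦6]→  6 + 2 = 8  −1 ⇒ G_3=7
G_3=7  [base 6] 6 + 1  →[6↦7]→  7 + 1 = 8  −1 ⇒ G_4=7

0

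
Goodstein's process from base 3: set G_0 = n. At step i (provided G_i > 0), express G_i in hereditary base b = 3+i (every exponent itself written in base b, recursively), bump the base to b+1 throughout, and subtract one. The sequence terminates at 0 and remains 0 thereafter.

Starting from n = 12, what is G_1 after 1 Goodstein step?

19

G_0=12  [base 3] 3^2 + 3  →[3↦4]→  4^2 + 4 = 20  −1 ⇒ G_1=19
G_1=19  [base 4] 4^2 + 3  →[4↦5]→  5^2 + 3 = 28  −1 ⇒ G_2=27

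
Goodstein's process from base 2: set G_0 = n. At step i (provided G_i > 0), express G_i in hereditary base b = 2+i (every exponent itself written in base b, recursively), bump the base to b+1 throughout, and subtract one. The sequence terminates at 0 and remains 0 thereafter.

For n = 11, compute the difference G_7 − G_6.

2615391575

i=0: 11 = 2^(2 + 1) + 2 + 1 (b=2); 2→3: 3^(3 + 1) + 3 + 1 = 85; 85−1 = 84
i=1: 84 = 3^(3 + 1) + 3 (b=3); 3→4: 4^(4 + 1) + 4 = 1028; 1028−1 = 1027
i=2: 1027 = 4^(4 + 1) + 3 (b=4); 4→5: 5^(5 + 1) + 3 = 15628; 15628−1 = 15627
i=3: 15627 = 5^(5 + 1) + 2 (b=5); 5→6: 6^(6 + 1) + 2 = 279938; 279938−1 = 279937
i=4: 279937 = 6^(6 + 1) + 1 (b=6); 6→7: 7^(7 + 1) + 1 = 5764802; 5764802−1 = 5764801
i=5: 5764801 = 7^(7 + 1) (b=7); 7→8: 8^(8 + 1) = 134217728; 134217728−1 = 134217727
i=6: 134217727 = 7·8^8 + 7·8^7 + 7·8^6 + 7·8^5 + 7·8^4 + 7·8^3 + 7·8^2 + 7·8 + 7 (b=8); 8→9: 7·9^9 + 7·9^7 + 7·9^6 + 7·9^5 + 7·9^4 + 7·9^3 + 7·9^2 + 7·9 + 7 = 2749609303; 2749609303−1 = 2749609302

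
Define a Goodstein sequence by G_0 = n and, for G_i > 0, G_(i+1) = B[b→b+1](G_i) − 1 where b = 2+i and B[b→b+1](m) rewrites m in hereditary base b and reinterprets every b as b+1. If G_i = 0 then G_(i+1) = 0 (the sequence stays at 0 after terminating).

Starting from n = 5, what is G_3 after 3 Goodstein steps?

base 2: 5 = 2^2 + 1; at 3: 3^3 + 1 = 28; next = 27
base 3: 27 = 3^3; at 4: 4^4 = 256; next = 255
base 4: 255 = 3·4^3 + 3·4^2 + 3·4 + 3; at 5: 3·5^3 + 3·5^2 + 3·5 + 3 = 468; next = 467

467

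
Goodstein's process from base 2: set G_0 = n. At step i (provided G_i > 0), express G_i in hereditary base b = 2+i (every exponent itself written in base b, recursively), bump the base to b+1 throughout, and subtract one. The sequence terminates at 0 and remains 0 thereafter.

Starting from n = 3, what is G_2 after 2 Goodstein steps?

3

G_0 = 3. HB_2(3) = 2 + 1. Bump = 4. G_1 = 3.
G_1 = 3. HB_3(3) = 3. Bump = 4. G_2 = 3.
G_2 = 3. HB_4(3) = 3. Bump = 3. G_3 = 2.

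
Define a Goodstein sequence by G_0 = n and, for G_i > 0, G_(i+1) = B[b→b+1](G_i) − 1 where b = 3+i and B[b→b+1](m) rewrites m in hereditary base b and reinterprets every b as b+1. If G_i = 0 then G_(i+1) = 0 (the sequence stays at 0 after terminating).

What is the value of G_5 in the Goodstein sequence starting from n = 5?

3

(0) 5|_3 = 3 + 2 ↦ 4 + 2|_4 = 6 ⇒ 5
(1) 5|_4 = 4 + 1 ↦ 5 + 1|_5 = 6 ⇒ 5
(2) 5|_5 = 5 ↦ 6|_6 = 6 ⇒ 5
(3) 5|_6 = 5 ↦ 5|_7 = 5 ⇒ 4
(4) 4|_7 = 4 ↦ 4|_8 = 4 ⇒ 3
(5) 3|_8 = 3 ↦ 3|_9 = 3 ⇒ 2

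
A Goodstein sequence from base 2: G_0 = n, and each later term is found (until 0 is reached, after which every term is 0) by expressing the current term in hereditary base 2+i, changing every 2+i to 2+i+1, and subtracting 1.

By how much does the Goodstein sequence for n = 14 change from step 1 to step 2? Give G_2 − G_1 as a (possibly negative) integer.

i=0: 14 = 2^(2 + 1) + 2^2 + 2 (b=2); 2→3: 3^(3 + 1) + 3^3 + 3 = 111; 111−1 = 110
i=1: 110 = 3^(3 + 1) + 3^3 + 2 (b=3); 3→4: 4^(4 + 1) + 4^4 + 2 = 1282; 1282−1 = 1281

1171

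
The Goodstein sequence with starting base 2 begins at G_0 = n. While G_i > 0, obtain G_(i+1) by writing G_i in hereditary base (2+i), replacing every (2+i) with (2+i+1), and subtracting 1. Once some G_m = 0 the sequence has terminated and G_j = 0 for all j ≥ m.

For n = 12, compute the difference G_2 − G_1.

958

G_0=12  [base 2] 2^(2 + 1) + 2^2  →[2↦3]→  3^(3 + 1) + 3^3 = 108  −1 ⇒ G_1=107
G_1=107  [base 3] 3^(3 + 1) + 2·3^2 + 2·3 + 2  →[3↦4]→  4^(4 + 1) + 2·4^2 + 2·4 + 2 = 1066  −1 ⇒ G_2=1065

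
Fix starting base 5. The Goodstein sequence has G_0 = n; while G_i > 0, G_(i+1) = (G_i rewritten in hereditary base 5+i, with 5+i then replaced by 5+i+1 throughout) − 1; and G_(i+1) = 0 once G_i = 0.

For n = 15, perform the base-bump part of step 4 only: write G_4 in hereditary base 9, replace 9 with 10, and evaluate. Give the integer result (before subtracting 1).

i=0: 15 = 3·5 (b=5); 5→6: 3·6 = 18; 18−1 = 17
i=1: 17 = 2·6 + 5 (b=6); 6→7: 2·7 + 5 = 19; 19−1 = 18
i=2: 18 = 2·7 + 4 (b=7); 7→8: 2·8 + 4 = 20; 20−1 = 19
i=3: 19 = 2·8 + 3 (b=8); 8→9: 2·9 + 3 = 21; 21−1 = 20
i=4: 20 = 2·9 + 2 (b=9); 9→10: 2·10 + 2 = 22; 22−1 = 21

22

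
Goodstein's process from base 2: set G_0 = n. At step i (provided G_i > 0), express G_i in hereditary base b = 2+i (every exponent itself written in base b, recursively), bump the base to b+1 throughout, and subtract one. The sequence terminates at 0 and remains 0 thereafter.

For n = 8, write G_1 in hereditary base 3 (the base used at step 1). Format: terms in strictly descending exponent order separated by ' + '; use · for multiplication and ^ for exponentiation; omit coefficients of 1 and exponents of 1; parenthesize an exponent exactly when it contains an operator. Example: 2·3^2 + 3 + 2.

2·3^3 + 2·3^2 + 2·3 + 2

base 2: 8 = 2^(2 + 1); at 3: 3^(3 + 1) = 81; next = 80
base 3: 80 = 2·3^3 + 2·3^2 + 2·3 + 2; at 4: 2·4^4 + 2·4^2 + 2·4 + 2 = 554; next = 553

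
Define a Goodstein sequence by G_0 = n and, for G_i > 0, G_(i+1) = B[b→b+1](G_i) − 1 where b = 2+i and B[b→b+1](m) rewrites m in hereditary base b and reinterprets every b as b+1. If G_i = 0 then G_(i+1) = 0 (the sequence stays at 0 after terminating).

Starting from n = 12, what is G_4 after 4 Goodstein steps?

G_0=12  [base 2] 2^(2 + 1) + 2^2  →[2↦3]→  3^(3 + 1) + 3^3 = 108  −1 ⇒ G_1=107
G_1=107  [base 3] 3^(3 + 1) + 2·3^2 + 2·3 + 2  →[3↦4]→  4^(4 + 1) + 2·4^2 + 2·4 + 2 = 1066  −1 ⇒ G_2=1065
G_2=1065  [base 4] 4^(4 + 1) + 2·4^2 + 2·4 + 1  →[4↦5]→  5^(5 + 1) + 2·5^2 + 2·5 + 1 = 15686  −1 ⇒ G_3=15685
G_3=15685  [base 5] 5^(5 + 1) + 2·5^2 + 2·5  →[5↦6]→  6^(6 + 1) + 2·6^2 + 2·6 = 280020  −1 ⇒ G_4=280019

280019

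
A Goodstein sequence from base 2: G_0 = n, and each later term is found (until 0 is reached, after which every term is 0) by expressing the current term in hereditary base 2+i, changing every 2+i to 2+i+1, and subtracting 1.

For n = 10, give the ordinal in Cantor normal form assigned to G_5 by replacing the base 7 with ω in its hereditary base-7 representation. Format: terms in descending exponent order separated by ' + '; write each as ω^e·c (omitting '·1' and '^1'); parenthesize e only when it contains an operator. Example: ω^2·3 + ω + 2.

ω^ω·5 + ω^5·5 + ω^4·5 + ω^3·5 + ω^2·5 + ω·5 + 4

step 0: 10 = 2^(2 + 1) + 2; sub 3 for 2: 3^(3 + 1) + 3; = 84; G_1 = 84−1 = 83
step 1: 83 = 3^(3 + 1) + 2; sub 4 for 3: 4^(4 + 1) + 2; = 1026; G_2 = 1026−1 = 1025
step 2: 1025 = 4^(4 + 1) + 1; sub 5 for 4: 5^(5 + 1) + 1; = 15626; G_3 = 15626−1 = 15625
step 3: 15625 = 5^(5 + 1); sub 6 for 5: 6^(6 + 1); = 279936; G_4 = 279936−1 = 279935
step 4: 279935 = 5·6^6 + 5·6^5 + 5·6^4 + 5·6^3 + 5·6^2 + 5·6 + 5; sub 7 for 6: 5·7^7 + 5·7^5 + 5·7^4 + 5·7^3 + 5·7^2 + 5·7 + 5; = 4215755; G_5 = 4215755−1 = 4215754
step 5: 4215754 = 5·7^7 + 5·7^5 + 5·7^4 + 5·7^3 + 5·7^2 + 5·7 + 4; sub 8 for 7: 5·8^8 + 5·8^5 + 5·8^4 + 5·8^3 + 5·8^2 + 5·8 + 4; = 84073324; G_6 = 84073324−1 = 84073323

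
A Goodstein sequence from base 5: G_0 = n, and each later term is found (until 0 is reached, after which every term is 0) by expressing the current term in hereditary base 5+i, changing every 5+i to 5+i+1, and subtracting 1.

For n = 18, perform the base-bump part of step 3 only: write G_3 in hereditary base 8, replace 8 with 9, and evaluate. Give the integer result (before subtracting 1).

27

(0) 18|_5 = 3·5 + 3 ↦ 3·6 + 3|_6 = 21 ⇒ 20
(1) 20|_6 = 3·6 + 2 ↦ 3·7 + 2|_7 = 23 ⇒ 22
(2) 22|_7 = 3·7 + 1 ↦ 3·8 + 1|_8 = 25 ⇒ 24
(3) 24|_8 = 3·8 ↦ 3·9|_9 = 27 ⇒ 26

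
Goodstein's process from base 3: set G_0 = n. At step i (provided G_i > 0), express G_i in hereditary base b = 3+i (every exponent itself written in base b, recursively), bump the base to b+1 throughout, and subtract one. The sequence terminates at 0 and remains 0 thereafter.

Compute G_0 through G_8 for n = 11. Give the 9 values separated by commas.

G_0 = 11. HB_3(11) = 3^2 + 2. Bump = 18. G_1 = 17.
G_1 = 17. HB_4(17) = 4^2 + 1. Bump = 26. G_2 = 25.
G_2 = 25. HB_5(25) = 5^2. Bump = 36. G_3 = 35.
G_3 = 35. HB_6(35) = 5·6 + 5. Bump = 40. G_4 = 39.
G_4 = 39. HB_7(39) = 5·7 + 4. Bump = 44. G_5 = 43.
G_5 = 43. HB_8(43) = 5·8 + 3. Bump = 48. G_6 = 47.
G_6 = 47. HB_9(47) = 5·9 + 2. Bump = 52. G_7 = 51.
G_7 = 51. HB_10(51) = 5·10 + 1. Bump = 56. G_8 = 55.

11, 17, 25, 35, 39, 43, 47, 51, 55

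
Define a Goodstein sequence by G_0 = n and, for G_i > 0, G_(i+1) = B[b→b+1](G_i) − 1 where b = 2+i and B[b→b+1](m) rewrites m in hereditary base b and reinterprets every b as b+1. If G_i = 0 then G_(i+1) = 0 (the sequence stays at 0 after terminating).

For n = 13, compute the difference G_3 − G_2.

14813

[0] 13 ≡ 2^(2 + 1) + 2^2 + 1 (base 2). Lift 3: 109. −1: 108.
[1] 108 ≡ 3^(3 + 1) + 3^3 (base 3). Lift 4: 1280. −1: 1279.
[2] 1279 ≡ 4^(4 + 1) + 3·4^3 + 3·4^2 + 3·4 + 3 (base 4). Lift 5: 16093. −1: 16092.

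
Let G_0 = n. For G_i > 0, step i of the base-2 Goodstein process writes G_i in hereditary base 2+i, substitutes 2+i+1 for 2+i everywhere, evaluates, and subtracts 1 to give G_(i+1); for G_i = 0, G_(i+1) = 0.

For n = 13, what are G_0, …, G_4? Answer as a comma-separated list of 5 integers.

(0) 13|_2 = 2^(2 + 1) + 2^2 + 1 ↦ 3^(3 + 1) + 3^3 + 1|_3 = 109 ⇒ 108
(1) 108|_3 = 3^(3 + 1) + 3^3 ↦ 4^(4 + 1) + 4^4|_4 = 1280 ⇒ 1279
(2) 1279|_4 = 4^(4 + 1) + 3·4^3 + 3·4^2 + 3·4 + 3 ↦ 5^(5 + 1) + 3·5^3 + 3·5^2 + 3·5 + 3|_5 = 16093 ⇒ 16092
(3) 16092|_5 = 5^(5 + 1) + 3·5^3 + 3·5^2 + 3·5 + 2 ↦ 6^(6 + 1) + 3·6^3 + 3·6^2 + 3·6 + 2|_6 = 280712 ⇒ 280711

13, 108, 1279, 16092, 280711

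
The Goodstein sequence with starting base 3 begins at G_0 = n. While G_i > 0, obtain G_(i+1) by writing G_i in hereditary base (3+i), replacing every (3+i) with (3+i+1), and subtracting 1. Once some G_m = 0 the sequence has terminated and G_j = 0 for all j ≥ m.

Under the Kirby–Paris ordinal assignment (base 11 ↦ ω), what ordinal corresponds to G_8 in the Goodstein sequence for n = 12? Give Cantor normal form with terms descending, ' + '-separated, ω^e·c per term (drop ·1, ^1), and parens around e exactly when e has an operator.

ω·7 + 4

i=0: 12 = 3^2 + 3 (b=3); 3→4: 4^2 + 4 = 20; 20−1 = 19
i=1: 19 = 4^2 + 3 (b=4); 4→5: 5^2 + 3 = 28; 28−1 = 27
i=2: 27 = 5^2 + 2 (b=5); 5→6: 6^2 + 2 = 38; 38−1 = 37
i=3: 37 = 6^2 + 1 (b=6); 6→7: 7^2 + 1 = 50; 50−1 = 49
i=4: 49 = 7^2 (b=7); 7→8: 8^2 = 64; 64−1 = 63
i=5: 63 = 7·8 + 7 (b=8); 8→9: 7·9 + 7 = 70; 70−1 = 69
i=6: 69 = 7·9 + 6 (b=9); 9→10: 7·10 + 6 = 76; 76−1 = 75
i=7: 75 = 7·10 + 5 (b=10); 10→11: 7·11 + 5 = 82; 82−1 = 81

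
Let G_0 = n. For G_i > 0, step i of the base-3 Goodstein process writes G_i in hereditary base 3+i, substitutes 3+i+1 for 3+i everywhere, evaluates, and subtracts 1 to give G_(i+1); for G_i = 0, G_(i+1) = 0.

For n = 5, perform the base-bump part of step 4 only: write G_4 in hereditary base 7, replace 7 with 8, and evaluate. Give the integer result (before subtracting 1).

4

base 3: 5 = 3 + 2; at 4: 4 + 2 = 6; next = 5
base 4: 5 = 4 + 1; at 5: 5 + 1 = 6; next = 5
base 5: 5 = 5; at 6: 6 = 6; next = 5
base 6: 5 = 5; at 7: 5 = 5; next = 4
base 7: 4 = 4; at 8: 4 = 4; next = 3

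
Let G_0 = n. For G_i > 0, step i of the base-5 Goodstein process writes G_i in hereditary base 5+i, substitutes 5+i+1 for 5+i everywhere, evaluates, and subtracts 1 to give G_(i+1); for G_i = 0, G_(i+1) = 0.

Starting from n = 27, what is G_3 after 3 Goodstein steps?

[0] 27 ≡ 5^2 + 2 (base 5). Lift 6: 38. −1: 37.
[1] 37 ≡ 6^2 + 1 (base 6). Lift 7: 50. −1: 49.
[2] 49 ≡ 7^2 (base 7). Lift 8: 64. −1: 63.

63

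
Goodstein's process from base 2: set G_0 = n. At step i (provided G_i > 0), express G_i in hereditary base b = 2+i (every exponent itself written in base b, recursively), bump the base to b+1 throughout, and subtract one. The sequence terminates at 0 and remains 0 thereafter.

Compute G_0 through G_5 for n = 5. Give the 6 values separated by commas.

5, 27, 255, 467, 775, 1197

G_0 = 5. HB_2(5) = 2^2 + 1. Bump = 28. G_1 = 27.
G_1 = 27. HB_3(27) = 3^3. Bump = 256. G_2 = 255.
G_2 = 255. HB_4(255) = 3·4^3 + 3·4^2 + 3·4 + 3. Bump = 468. G_3 = 467.
G_3 = 467. HB_5(467) = 3·5^3 + 3·5^2 + 3·5 + 2. Bump = 776. G_4 = 775.
G_4 = 775. HB_6(775) = 3·6^3 + 3·6^2 + 3·6 + 1. Bump = 1198. G_5 = 1197.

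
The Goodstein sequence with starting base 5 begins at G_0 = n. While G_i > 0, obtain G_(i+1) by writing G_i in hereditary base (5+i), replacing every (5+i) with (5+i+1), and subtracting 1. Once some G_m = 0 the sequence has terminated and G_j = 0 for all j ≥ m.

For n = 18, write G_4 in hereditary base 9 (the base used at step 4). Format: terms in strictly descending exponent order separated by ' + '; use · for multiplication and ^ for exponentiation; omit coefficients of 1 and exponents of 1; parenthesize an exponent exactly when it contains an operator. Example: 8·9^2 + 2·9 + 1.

2·9 + 8

i=0: 18 = 3·5 + 3 (b=5); 5→6: 3·6 + 3 = 21; 21−1 = 20
i=1: 20 = 3·6 + 2 (b=6); 6→7: 3·7 + 2 = 23; 23−1 = 22
i=2: 22 = 3·7 + 1 (b=7); 7→8: 3·8 + 1 = 25; 25−1 = 24
i=3: 24 = 3·8 (b=8); 8→9: 3·9 = 27; 27−1 = 26
i=4: 26 = 2·9 + 8 (b=9); 9→10: 2·10 + 8 = 28; 28−1 = 27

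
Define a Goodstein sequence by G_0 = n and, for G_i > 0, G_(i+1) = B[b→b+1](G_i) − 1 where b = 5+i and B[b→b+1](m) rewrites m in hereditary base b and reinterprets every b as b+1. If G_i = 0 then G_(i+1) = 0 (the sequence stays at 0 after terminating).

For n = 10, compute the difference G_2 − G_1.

0

step 0: 10 = 2·5; sub 6 for 5: 2·6; = 12; G_1 = 12−1 = 11
step 1: 11 = 6 + 5; sub 7 for 6: 7 + 5; = 12; G_2 = 12−1 = 11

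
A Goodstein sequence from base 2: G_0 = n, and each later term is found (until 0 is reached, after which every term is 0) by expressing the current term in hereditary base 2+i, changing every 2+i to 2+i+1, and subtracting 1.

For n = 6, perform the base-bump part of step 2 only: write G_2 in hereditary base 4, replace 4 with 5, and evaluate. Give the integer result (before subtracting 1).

3126

step 0: 6 = 2^2 + 2; sub 3 for 2: 3^3 + 3; = 30; G_1 = 30−1 = 29
step 1: 29 = 3^3 + 2; sub 4 for 3: 4^4 + 2; = 258; G_2 = 258−1 = 257
step 2: 257 = 4^4 + 1; sub 5 for 4: 5^5 + 1; = 3126; G_3 = 3126−1 = 3125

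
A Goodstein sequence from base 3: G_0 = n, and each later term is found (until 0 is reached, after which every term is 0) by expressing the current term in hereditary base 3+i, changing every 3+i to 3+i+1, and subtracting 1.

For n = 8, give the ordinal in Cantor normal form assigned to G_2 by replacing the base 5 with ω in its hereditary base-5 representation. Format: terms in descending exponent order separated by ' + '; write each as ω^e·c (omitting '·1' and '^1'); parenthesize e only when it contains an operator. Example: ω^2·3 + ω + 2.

G_0 = 8. HB_3(8) = 2·3 + 2. Bump = 10. G_1 = 9.
G_1 = 9. HB_4(9) = 2·4 + 1. Bump = 11. G_2 = 10.
G_2 = 10. HB_5(10) = 2·5. Bump = 12. G_3 = 11.

ω·2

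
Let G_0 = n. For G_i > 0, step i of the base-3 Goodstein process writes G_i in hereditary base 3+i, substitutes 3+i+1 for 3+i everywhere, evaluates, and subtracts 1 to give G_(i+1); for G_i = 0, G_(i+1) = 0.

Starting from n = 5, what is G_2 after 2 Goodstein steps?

5

[0] 5 ≡ 3 + 2 (base 3). Lift 4: 6. −1: 5.
[1] 5 ≡ 4 + 1 (base 4). Lift 5: 6. −1: 5.
[2] 5 ≡ 5 (base 5). Lift 6: 6. −1: 5.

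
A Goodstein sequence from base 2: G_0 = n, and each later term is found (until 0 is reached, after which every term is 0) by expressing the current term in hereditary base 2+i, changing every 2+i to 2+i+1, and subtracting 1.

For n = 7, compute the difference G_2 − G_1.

229

[0] 7 ≡ 2^2 + 2 + 1 (base 2). Lift 3: 31. −1: 30.
[1] 30 ≡ 3^3 + 3 (base 3). Lift 4: 260. −1: 259.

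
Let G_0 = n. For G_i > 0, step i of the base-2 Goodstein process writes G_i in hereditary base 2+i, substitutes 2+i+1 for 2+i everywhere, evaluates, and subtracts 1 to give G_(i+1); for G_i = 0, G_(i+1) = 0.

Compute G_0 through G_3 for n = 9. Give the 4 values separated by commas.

base 2: 9 = 2^(2 + 1) + 1; at 3: 3^(3 + 1) + 1 = 82; next = 81
base 3: 81 = 3^(3 + 1); at 4: 4^(4 + 1) = 1024; next = 1023
base 4: 1023 = 3·4^4 + 3·4^3 + 3·4^2 + 3·4 + 3; at 5: 3·5^5 + 3·5^3 + 3·5^2 + 3·5 + 3 = 9843; next = 9842

9, 81, 1023, 9842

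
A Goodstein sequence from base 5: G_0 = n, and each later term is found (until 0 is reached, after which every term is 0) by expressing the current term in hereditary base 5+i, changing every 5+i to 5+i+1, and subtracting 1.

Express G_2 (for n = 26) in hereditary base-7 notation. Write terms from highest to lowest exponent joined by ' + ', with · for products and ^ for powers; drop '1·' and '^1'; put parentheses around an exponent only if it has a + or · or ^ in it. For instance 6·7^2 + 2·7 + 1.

G_0=26  [base 5] 5^2 + 1  →[5↦6]→  6^2 + 1 = 37  −1 ⇒ G_1=36
G_1=36  [base 6] 6^2  →[6↦7]→  7^2 = 49  −1 ⇒ G_2=48

6·7 + 6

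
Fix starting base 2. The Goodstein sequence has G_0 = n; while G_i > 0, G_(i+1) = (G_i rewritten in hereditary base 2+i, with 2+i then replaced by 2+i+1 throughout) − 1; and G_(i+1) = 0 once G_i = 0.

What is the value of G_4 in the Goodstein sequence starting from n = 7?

step 0: 7 = 2^2 + 2 + 1; sub 3 for 2: 3^3 + 3 + 1; = 31; G_1 = 31−1 = 30
step 1: 30 = 3^3 + 3; sub 4 for 3: 4^4 + 4; = 260; G_2 = 260−1 = 259
step 2: 259 = 4^4 + 3; sub 5 for 4: 5^5 + 3; = 3128; G_3 = 3128−1 = 3127
step 3: 3127 = 5^5 + 2; sub 6 for 5: 6^6 + 2; = 46658; G_4 = 46658−1 = 46657
step 4: 46657 = 6^6 + 1; sub 7 for 6: 7^7 + 1; = 823544; G_5 = 823544−1 = 823543

46657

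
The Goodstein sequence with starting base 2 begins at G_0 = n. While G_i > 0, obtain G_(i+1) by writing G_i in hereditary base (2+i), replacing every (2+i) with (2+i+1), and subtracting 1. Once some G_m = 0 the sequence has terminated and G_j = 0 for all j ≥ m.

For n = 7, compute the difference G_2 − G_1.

229

step 0: 7 = 2^2 + 2 + 1; sub 3 for 2: 3^3 + 3 + 1; = 31; G_1 = 31−1 = 30
step 1: 30 = 3^3 + 3; sub 4 for 3: 4^4 + 4; = 260; G_2 = 260−1 = 259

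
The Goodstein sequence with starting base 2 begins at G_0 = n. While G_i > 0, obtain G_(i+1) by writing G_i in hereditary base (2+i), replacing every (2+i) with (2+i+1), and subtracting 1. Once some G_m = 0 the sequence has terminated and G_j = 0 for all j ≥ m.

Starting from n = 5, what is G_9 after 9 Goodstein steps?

G_0=5  [base 2] 2^2 + 1  →[2↦3]→  3^3 + 1 = 28  −1 ⇒ G_1=27
G_1=27  [base 3] 3^3  →[3↦4]→  4^4 = 256  −1 ⇒ G_2=255
G_2=255  [base 4] 3·4^3 + 3·4^2 + 3·4 + 3  →[4↦5]→  3·5^3 + 3·5^2 + 3·5 + 3 = 468  −1 ⇒ G_3=467
G_3=467  [base 5] 3·5^3 + 3·5^2 + 3·5 + 2  →[5↦6]→  3·6^3 + 3·6^2 + 3·6 + 2 = 776  −1 ⇒ G_4=775
G_4=775  [base 6] 3·6^3 + 3·6^2 + 3·6 + 1  →[6↦7]→  3·7^3 + 3·7^2 + 3·7 + 1 = 1198  −1 ⇒ G_5=1197
G_5=1197  [base 7] 3·7^3 + 3·7^2 + 3·7  →[7↦8]→  3·8^3 + 3·8^2 + 3·8 = 1752  −1 ⇒ G_6=1751
G_6=1751  [base 8] 3·8^3 + 3·8^2 + 2·8 + 7  →[8↦9]→  3·9^3 + 3·9^2 + 2·9 + 7 = 2455  −1 ⇒ G_7=2454
G_7=2454  [base 9] 3·9^3 + 3·9^2 + 2·9 + 6  →[9↦10]→  3·10^3 + 3·10^2 + 2·10 + 6 = 3326  −1 ⇒ G_8=3325
G_8=3325  [base 10] 3·10^3 + 3·10^2 + 2·10 + 5  →[10↦11]→  3·11^3 + 3·11^2 + 2·11 + 5 = 4383  −1 ⇒ G_9=4382

4382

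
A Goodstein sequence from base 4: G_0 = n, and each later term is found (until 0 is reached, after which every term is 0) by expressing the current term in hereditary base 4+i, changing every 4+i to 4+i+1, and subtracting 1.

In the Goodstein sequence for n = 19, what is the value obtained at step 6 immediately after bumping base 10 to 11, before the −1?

82

(0) 19|_4 = 4^2 + 3 ↦ 5^2 + 3|_5 = 28 ⇒ 27
(1) 27|_5 = 5^2 + 2 ↦ 6^2 + 2|_6 = 38 ⇒ 37
(2) 37|_6 = 6^2 + 1 ↦ 7^2 + 1|_7 = 50 ⇒ 49
(3) 49|_7 = 7^2 ↦ 8^2|_8 = 64 ⇒ 63
(4) 63|_8 = 7·8 + 7 ↦ 7·9 + 7|_9 = 70 ⇒ 69
(5) 69|_9 = 7·9 + 6 ↦ 7·10 + 6|_10 = 76 ⇒ 75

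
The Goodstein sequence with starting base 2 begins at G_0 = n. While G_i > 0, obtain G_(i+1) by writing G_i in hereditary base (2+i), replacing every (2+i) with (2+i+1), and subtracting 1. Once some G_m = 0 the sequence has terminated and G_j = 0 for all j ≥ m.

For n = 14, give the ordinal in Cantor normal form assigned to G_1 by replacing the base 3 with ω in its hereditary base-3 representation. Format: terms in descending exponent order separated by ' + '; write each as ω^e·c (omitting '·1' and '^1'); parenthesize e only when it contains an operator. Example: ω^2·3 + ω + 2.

i=0: 14 = 2^(2 + 1) + 2^2 + 2 (b=2); 2→3: 3^(3 + 1) + 3^3 + 3 = 111; 111−1 = 110
i=1: 110 = 3^(3 + 1) + 3^3 + 2 (b=3); 3→4: 4^(4 + 1) + 4^4 + 2 = 1282; 1282−1 = 1281

ω^(ω + 1) + ω^ω + 2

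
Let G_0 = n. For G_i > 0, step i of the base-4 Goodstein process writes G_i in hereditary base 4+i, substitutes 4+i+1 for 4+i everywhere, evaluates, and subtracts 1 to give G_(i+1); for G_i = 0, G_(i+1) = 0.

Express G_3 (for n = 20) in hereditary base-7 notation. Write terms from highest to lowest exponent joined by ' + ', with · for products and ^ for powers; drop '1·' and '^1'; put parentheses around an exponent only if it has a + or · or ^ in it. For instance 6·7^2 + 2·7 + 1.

step 0: 20 = 4^2 + 4; sub 5 for 4: 5^2 + 5; = 30; G_1 = 30−1 = 29
step 1: 29 = 5^2 + 4; sub 6 for 5: 6^2 + 4; = 40; G_2 = 40−1 = 39
step 2: 39 = 6^2 + 3; sub 7 for 6: 7^2 + 3; = 52; G_3 = 52−1 = 51
step 3: 51 = 7^2 + 2; sub 8 for 7: 8^2 + 2; = 66; G_4 = 66−1 = 65

7^2 + 2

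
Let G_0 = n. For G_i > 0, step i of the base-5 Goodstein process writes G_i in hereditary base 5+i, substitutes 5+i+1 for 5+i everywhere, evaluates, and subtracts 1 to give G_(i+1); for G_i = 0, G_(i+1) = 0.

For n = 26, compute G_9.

83

(0) 26|_5 = 5^2 + 1 ↦ 6^2 + 1|_6 = 37 ⇒ 36
(1) 36|_6 = 6^2 ↦ 7^2|_7 = 49 ⇒ 48
(2) 48|_7 = 6·7 + 6 ↦ 6·8 + 6|_8 = 54 ⇒ 53
(3) 53|_8 = 6·8 + 5 ↦ 6·9 + 5|_9 = 59 ⇒ 58
(4) 58|_9 = 6·9 + 4 ↦ 6·10 + 4|_10 = 64 ⇒ 63
(5) 63|_10 = 6·10 + 3 ↦ 6·11 + 3|_11 = 69 ⇒ 68
(6) 68|_11 = 6·11 + 2 ↦ 6·12 + 2|_12 = 74 ⇒ 73
(7) 73|_12 = 6·12 + 1 ↦ 6·13 + 1|_13 = 79 ⇒ 78
(8) 78|_13 = 6·13 ↦ 6·14|_14 = 84 ⇒ 83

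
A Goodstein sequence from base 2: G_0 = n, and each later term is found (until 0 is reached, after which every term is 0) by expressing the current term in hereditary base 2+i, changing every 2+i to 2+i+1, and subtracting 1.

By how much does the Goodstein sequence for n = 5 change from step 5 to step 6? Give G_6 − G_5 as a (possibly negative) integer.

step 0: 5 = 2^2 + 1; sub 3 for 2: 3^3 + 1; = 28; G_1 = 28−1 = 27
step 1: 27 = 3^3; sub 4 for 3: 4^4; = 256; G_2 = 256−1 = 255
step 2: 255 = 3·4^3 + 3·4^2 + 3·4 + 3; sub 5 for 4: 3·5^3 + 3·5^2 + 3·5 + 3; = 468; G_3 = 468−1 = 467
step 3: 467 = 3·5^3 + 3·5^2 + 3·5 + 2; sub 6 for 5: 3·6^3 + 3·6^2 + 3·6 + 2; = 776; G_4 = 776−1 = 775
step 4: 775 = 3·6^3 + 3·6^2 + 3·6 + 1; sub 7 for 6: 3·7^3 + 3·7^2 + 3·7 + 1; = 1198; G_5 = 1198−1 = 1197
step 5: 1197 = 3·7^3 + 3·7^2 + 3·7; sub 8 for 7: 3·8^3 + 3·8^2 + 3·8; = 1752; G_6 = 1752−1 = 1751

554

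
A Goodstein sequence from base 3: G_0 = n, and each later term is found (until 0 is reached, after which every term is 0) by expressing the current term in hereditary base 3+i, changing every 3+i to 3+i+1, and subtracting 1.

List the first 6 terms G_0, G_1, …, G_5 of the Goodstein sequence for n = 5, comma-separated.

5, 5, 5, 5, 4, 3

base 3: 5 = 3 + 2; at 4: 4 + 2 = 6; next = 5
base 4: 5 = 4 + 1; at 5: 5 + 1 = 6; next = 5
base 5: 5 = 5; at 6: 6 = 6; next = 5
base 6: 5 = 5; at 7: 5 = 5; next = 4
base 7: 4 = 4; at 8: 4 = 4; next = 3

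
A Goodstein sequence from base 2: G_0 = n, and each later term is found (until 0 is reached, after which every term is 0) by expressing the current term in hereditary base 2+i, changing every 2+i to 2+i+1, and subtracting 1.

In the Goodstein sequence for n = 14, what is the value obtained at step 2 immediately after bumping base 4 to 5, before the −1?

14 —HB2→ 2^(2 + 1) + 2^2 + 2 —bump→ 3^(3 + 1) + 3^3 + 3 = 111 —(−1)→ 110
110 —HB3→ 3^(3 + 1) + 3^3 + 2 —bump→ 4^(4 + 1) + 4^4 + 2 = 1282 —(−1)→ 1281
1281 —HB4→ 4^(4 + 1) + 4^4 + 1 —bump→ 5^(5 + 1) + 5^5 + 1 = 18751 —(−1)→ 18750

18751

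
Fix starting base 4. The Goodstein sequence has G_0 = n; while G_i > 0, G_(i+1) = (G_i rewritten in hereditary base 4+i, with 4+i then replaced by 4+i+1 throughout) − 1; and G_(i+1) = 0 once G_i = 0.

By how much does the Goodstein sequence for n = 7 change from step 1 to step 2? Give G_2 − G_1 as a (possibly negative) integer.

[0] 7 ≡ 4 + 3 (base 4). Lift 5: 8. −1: 7.
[1] 7 ≡ 5 + 2 (base 5). Lift 6: 8. −1: 7.

0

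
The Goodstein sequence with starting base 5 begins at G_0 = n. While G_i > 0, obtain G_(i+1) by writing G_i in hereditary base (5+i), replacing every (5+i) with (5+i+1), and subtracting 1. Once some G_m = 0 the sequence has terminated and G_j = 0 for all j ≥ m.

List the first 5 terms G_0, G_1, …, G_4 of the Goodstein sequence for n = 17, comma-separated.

17, 19, 21, 23, 24

G_0 = 17. HB_5(17) = 3·5 + 2. Bump = 20. G_1 = 19.
G_1 = 19. HB_6(19) = 3·6 + 1. Bump = 22. G_2 = 21.
G_2 = 21. HB_7(21) = 3·7. Bump = 24. G_3 = 23.
G_3 = 23. HB_8(23) = 2·8 + 7. Bump = 25. G_4 = 24.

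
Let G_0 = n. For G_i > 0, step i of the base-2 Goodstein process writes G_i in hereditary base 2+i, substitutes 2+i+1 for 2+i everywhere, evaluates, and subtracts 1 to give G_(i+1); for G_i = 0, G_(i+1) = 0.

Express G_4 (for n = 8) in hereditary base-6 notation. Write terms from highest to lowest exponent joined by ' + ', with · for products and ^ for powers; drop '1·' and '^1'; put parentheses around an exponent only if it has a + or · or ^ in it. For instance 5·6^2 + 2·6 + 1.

[0] 8 ≡ 2^(2 + 1) (base 2). Lift 3: 81. −1: 80.
[1] 80 ≡ 2·3^3 + 2·3^2 + 2·3 + 2 (base 3). Lift 4: 554. −1: 553.
[2] 553 ≡ 2·4^4 + 2·4^2 + 2·4 + 1 (base 4). Lift 5: 6311. −1: 6310.
[3] 6310 ≡ 2·5^5 + 2·5^2 + 2·5 (base 5). Lift 6: 93396. −1: 93395.

2·6^6 + 2·6^2 + 6 + 5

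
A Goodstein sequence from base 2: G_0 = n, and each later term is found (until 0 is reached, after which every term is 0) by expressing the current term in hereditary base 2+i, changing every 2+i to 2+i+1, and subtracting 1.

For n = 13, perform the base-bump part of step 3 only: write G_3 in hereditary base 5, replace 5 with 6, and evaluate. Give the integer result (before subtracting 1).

280712

[0] 13 ≡ 2^(2 + 1) + 2^2 + 1 (base 2). Lift 3: 109. −1: 108.
[1] 108 ≡ 3^(3 + 1) + 3^3 (base 3). Lift 4: 1280. −1: 1279.
[2] 1279 ≡ 4^(4 + 1) + 3·4^3 + 3·4^2 + 3·4 + 3 (base 4). Lift 5: 16093. −1: 16092.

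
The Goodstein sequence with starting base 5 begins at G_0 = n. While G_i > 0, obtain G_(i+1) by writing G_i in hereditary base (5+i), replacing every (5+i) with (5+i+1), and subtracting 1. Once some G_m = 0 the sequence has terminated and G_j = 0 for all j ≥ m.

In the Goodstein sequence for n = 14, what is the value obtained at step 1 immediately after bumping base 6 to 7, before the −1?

base 5: 14 = 2·5 + 4; at 6: 2·6 + 4 = 16; next = 15
base 6: 15 = 2·6 + 3; at 7: 2·7 + 3 = 17; next = 16

17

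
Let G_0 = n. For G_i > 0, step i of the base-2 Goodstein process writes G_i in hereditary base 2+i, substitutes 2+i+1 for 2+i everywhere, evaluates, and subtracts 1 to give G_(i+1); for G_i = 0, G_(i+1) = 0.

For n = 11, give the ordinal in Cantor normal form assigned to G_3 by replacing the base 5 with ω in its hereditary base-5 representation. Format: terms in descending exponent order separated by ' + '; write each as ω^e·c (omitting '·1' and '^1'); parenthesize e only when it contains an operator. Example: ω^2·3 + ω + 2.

[0] 11 ≡ 2^(2 + 1) + 2 + 1 (base 2). Lift 3: 85. −1: 84.
[1] 84 ≡ 3^(3 + 1) + 3 (base 3). Lift 4: 1028. −1: 1027.
[2] 1027 ≡ 4^(4 + 1) + 3 (base 4). Lift 5: 15628. −1: 15627.
[3] 15627 ≡ 5^(5 + 1) + 2 (base 5). Lift 6: 279938. −1: 279937.

ω^(ω + 1) + 2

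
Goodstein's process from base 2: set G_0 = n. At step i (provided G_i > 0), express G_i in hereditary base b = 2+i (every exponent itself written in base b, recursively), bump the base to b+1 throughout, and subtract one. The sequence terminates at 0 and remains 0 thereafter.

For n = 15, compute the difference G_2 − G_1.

15 —HB2→ 2^(2 + 1) + 2^2 + 2 + 1 —bump→ 3^(3 + 1) + 3^3 + 3 + 1 = 112 —(−1)→ 111
111 —HB3→ 3^(3 + 1) + 3^3 + 3 —bump→ 4^(4 + 1) + 4^4 + 4 = 1284 —(−1)→ 1283

1172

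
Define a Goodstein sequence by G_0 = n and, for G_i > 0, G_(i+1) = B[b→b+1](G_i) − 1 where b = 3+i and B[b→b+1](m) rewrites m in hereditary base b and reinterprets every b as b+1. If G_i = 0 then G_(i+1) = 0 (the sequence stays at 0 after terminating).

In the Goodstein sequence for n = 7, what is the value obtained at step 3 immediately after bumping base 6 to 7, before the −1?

i=0: 7 = 2·3 + 1 (b=3); 3→4: 2·4 + 1 = 9; 9−1 = 8
i=1: 8 = 2·4 (b=4); 4→5: 2·5 = 10; 10−1 = 9
i=2: 9 = 5 + 4 (b=5); 5→6: 6 + 4 = 10; 10−1 = 9
i=3: 9 = 6 + 3 (b=6); 6→7: 7 + 3 = 10; 10−1 = 9

10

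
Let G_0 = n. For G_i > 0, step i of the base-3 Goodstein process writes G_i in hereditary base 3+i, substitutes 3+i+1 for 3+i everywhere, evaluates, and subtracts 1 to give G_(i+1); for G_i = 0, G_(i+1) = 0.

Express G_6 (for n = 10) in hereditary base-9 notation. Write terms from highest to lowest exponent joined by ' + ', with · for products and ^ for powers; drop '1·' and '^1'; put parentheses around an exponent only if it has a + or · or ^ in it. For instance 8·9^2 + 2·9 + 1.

4·9

[0] 10 ≡ 3^2 + 1 (base 3). Lift 4: 17. −1: 16.
[1] 16 ≡ 4^2 (base 4). Lift 5: 25. −1: 24.
[2] 24 ≡ 4·5 + 4 (base 5). Lift 6: 28. −1: 27.
[3] 27 ≡ 4·6 + 3 (base 6). Lift 7: 31. −1: 30.
[4] 30 ≡ 4·7 + 2 (base 7). Lift 8: 34. −1: 33.
[5] 33 ≡ 4·8 + 1 (base 8). Lift 9: 37. −1: 36.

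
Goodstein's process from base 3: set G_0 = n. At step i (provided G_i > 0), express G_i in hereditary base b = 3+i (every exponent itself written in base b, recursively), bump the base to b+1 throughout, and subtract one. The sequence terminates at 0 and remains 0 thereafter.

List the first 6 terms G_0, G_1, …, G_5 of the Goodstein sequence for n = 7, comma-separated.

7 —HB3→ 2·3 + 1 —bump→ 2·4 + 1 = 9 —(−1)→ 8
8 —HB4→ 2·4 —bump→ 2·5 = 10 —(−1)→ 9
9 —HB5→ 5 + 4 —bump→ 6 + 4 = 10 —(−1)→ 9
9 —HB6→ 6 + 3 —bump→ 7 + 3 = 10 —(−1)→ 9
9 —HB7→ 7 + 2 —bump→ 8 + 2 = 10 —(−1)→ 9

7, 8, 9, 9, 9, 9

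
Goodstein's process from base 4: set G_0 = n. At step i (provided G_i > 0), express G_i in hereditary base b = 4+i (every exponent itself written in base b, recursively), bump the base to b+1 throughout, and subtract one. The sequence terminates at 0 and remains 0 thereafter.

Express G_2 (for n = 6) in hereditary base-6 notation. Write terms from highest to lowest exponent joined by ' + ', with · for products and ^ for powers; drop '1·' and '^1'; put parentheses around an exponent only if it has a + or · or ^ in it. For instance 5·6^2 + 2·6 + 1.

6

G_0 = 6. HB_4(6) = 4 + 2. Bump = 7. G_1 = 6.
G_1 = 6. HB_5(6) = 5 + 1. Bump = 7. G_2 = 6.
G_2 = 6. HB_6(6) = 6. Bump = 7. G_3 = 6.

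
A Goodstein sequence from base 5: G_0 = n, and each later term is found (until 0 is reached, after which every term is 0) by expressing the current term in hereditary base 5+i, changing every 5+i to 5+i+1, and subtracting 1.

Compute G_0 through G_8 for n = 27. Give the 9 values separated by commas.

27, 37, 49, 63, 69, 75, 81, 87, 93

27 —HB5→ 5^2 + 2 —bump→ 6^2 + 2 = 38 —(−1)→ 37
37 —HB6→ 6^2 + 1 —bump→ 7^2 + 1 = 50 —(−1)→ 49
49 —HB7→ 7^2 —bump→ 8^2 = 64 —(−1)→ 63
63 —HB8→ 7·8 + 7 —bump→ 7·9 + 7 = 70 —(−1)→ 69
69 —HB9→ 7·9 + 6 —bump→ 7·10 + 6 = 76 —(−1)→ 75
75 —HB10→ 7·10 + 5 —bump→ 7·11 + 5 = 82 —(−1)→ 81
81 —HB11→ 7·11 + 4 —bump→ 7·12 + 4 = 88 —(−1)→ 87
87 —HB12→ 7·12 + 3 —bump→ 7·13 + 3 = 94 —(−1)→ 93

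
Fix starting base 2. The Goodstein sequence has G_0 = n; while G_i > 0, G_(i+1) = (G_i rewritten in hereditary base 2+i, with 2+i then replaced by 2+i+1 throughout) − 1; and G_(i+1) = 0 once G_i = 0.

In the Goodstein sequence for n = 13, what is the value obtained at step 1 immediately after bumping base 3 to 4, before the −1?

1280

i=0: 13 = 2^(2 + 1) + 2^2 + 1 (b=2); 2→3: 3^(3 + 1) + 3^3 + 1 = 109; 109−1 = 108
i=1: 108 = 3^(3 + 1) + 3^3 (b=3); 3→4: 4^(4 + 1) + 4^4 = 1280; 1280−1 = 1279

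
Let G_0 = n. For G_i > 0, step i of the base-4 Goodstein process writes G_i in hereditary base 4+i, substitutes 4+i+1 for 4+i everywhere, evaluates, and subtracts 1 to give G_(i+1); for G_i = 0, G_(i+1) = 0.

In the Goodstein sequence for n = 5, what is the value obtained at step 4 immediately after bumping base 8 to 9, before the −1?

3

(0) 5|_4 = 4 + 1 ↦ 5 + 1|_5 = 6 ⇒ 5
(1) 5|_5 = 5 ↦ 6|_6 = 6 ⇒ 5
(2) 5|_6 = 5 ↦ 5|_7 = 5 ⇒ 4
(3) 4|_7 = 4 ↦ 4|_8 = 4 ⇒ 3
(4) 3|_8 = 3 ↦ 3|_9 = 3 ⇒ 2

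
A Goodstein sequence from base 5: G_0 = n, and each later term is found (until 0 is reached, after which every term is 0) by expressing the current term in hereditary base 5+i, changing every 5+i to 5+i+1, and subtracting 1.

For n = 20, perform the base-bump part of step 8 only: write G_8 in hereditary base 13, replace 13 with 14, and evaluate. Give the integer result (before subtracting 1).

base 5: 20 = 4·5; at 6: 4·6 = 24; next = 23
base 6: 23 = 3·6 + 5; at 7: 3·7 + 5 = 26; next = 25
base 7: 25 = 3·7 + 4; at 8: 3·8 + 4 = 28; next = 27
base 8: 27 = 3·8 + 3; at 9: 3·9 + 3 = 30; next = 29
base 9: 29 = 3·9 + 2; at 10: 3·10 + 2 = 32; next = 31
base 10: 31 = 3·10 + 1; at 11: 3·11 + 1 = 34; next = 33
base 11: 33 = 3·11; at 12: 3·12 = 36; next = 35
base 12: 35 = 2·12 + 11; at 13: 2·13 + 11 = 37; next = 36
base 13: 36 = 2·13 + 10; at 14: 2·14 + 10 = 38; next = 37

38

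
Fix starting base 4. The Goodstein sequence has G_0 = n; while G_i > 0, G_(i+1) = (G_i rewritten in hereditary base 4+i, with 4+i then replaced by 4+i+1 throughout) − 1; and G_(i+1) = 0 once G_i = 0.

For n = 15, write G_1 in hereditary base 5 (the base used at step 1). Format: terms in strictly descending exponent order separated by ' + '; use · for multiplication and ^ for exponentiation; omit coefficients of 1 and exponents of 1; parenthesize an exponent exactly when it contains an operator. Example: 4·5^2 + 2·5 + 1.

15 —HB4→ 3·4 + 3 —bump→ 3·5 + 3 = 18 —(−1)→ 17
17 —HB5→ 3·5 + 2 —bump→ 3·6 + 2 = 20 —(−1)→ 19

3·5 + 2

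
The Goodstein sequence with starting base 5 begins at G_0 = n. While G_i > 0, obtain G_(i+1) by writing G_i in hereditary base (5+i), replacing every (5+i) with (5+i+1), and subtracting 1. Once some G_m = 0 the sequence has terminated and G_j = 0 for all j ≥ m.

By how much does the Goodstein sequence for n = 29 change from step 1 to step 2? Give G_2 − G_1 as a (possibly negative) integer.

12

G_0=29  [base 5] 5^2 + 4  →[5↦6]→  6^2 + 4 = 40  −1 ⇒ G_1=39
G_1=39  [base 6] 6^2 + 3  →[6↦7]→  7^2 + 3 = 52  −1 ⇒ G_2=51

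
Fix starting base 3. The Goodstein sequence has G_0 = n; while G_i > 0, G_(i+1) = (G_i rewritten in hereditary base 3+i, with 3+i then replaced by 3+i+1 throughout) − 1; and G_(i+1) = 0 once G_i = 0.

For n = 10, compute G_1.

step 0: 10 = 3^2 + 1; sub 4 for 3: 4^2 + 1; = 17; G_1 = 17−1 = 16
step 1: 16 = 4^2; sub 5 for 4: 5^2; = 25; G_2 = 25−1 = 24

16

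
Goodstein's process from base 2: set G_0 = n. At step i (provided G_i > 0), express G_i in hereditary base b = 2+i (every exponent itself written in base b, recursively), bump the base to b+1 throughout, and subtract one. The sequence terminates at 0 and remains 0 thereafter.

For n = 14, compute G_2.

1281

G_0 = 14. HB_2(14) = 2^(2 + 1) + 2^2 + 2. Bump = 111. G_1 = 110.
G_1 = 110. HB_3(110) = 3^(3 + 1) + 3^3 + 2. Bump = 1282. G_2 = 1281.
G_2 = 1281. HB_4(1281) = 4^(4 + 1) + 4^4 + 1. Bump = 18751. G_3 = 18750.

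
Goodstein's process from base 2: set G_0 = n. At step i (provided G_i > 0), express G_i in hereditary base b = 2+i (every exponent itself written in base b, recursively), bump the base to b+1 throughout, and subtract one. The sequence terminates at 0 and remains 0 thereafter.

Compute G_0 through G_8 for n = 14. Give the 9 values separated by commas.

14, 110, 1281, 18750, 326591, 5862840, 134404971, 3487116548, 100000555551

14 —HB2→ 2^(2 + 1) + 2^2 + 2 —bump→ 3^(3 + 1) + 3^3 + 3 = 111 —(−1)→ 110
110 —HB3→ 3^(3 + 1) + 3^3 + 2 —bump→ 4^(4 + 1) + 4^4 + 2 = 1282 —(−1)→ 1281
1281 —HB4→ 4^(4 + 1) + 4^4 + 1 —bump→ 5^(5 + 1) + 5^5 + 1 = 18751 —(−1)→ 18750
18750 —HB5→ 5^(5 + 1) + 5^5 —bump→ 6^(6 + 1) + 6^6 = 326592 —(−1)→ 326591
326591 —HB6→ 6^(6 + 1) + 5·6^5 + 5·6^4 + 5·6^3 + 5·6^2 + 5·6 + 5 —bump→ 7^(7 + 1) + 5·7^5 + 5·7^4 + 5·7^3 + 5·7^2 + 5·7 + 5 = 5862841 —(−1)→ 5862840
5862840 —HB7→ 7^(7 + 1) + 5·7^5 + 5·7^4 + 5·7^3 + 5·7^2 + 5·7 + 4 —bump→ 8^(8 + 1) + 5·8^5 + 5·8^4 + 5·8^3 + 5·8^2 + 5·8 + 4 = 134404972 —(−1)→ 134404971
134404971 —HB8→ 8^(8 + 1) + 5·8^5 + 5·8^4 + 5·8^3 + 5·8^2 + 5·8 + 3 —bump→ 9^(9 + 1) + 5·9^5 + 5·9^4 + 5·9^3 + 5·9^2 + 5·9 + 3 = 3487116549 —(−1)→ 3487116548
3487116548 —HB9→ 9^(9 + 1) + 5·9^5 + 5·9^4 + 5·9^3 + 5·9^2 + 5·9 + 2 —bump→ 10^(10 + 1) + 5·10^5 + 5·10^4 + 5·10^3 + 5·10^2 + 5·10 + 2 = 100000555552 —(−1)→ 100000555551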